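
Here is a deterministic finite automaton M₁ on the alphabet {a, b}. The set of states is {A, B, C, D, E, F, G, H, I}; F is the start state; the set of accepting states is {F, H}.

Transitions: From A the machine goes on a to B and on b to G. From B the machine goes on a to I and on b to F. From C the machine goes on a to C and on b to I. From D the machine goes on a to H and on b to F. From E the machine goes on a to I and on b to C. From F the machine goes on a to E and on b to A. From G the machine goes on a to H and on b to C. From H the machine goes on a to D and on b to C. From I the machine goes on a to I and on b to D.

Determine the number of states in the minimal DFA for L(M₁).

Start with accepting vs non-accepting: {F,H} | {A,B,C,D,E,G,I}.
Refine {A,B,C,D,E,G,I} on symbol a: members go to different blocks, giving {A,B,C,E,I} and {D,G}.
On input a, block {F,H} splits into {F} and {H}.
Split {A,B,C,E,I} by δ(·,b) → {A,I} and {C,E} and {B}.
Refine {A,I} on symbol a: members go to different blocks, giving {A} and {I}.
Split {D,G} by δ(·,b) → {D} and {G}.
Split {C,E} by δ(·,a) → {C} and {E}.
The partition is now stable with 9 blocks: {F} | {A} | {D} | {H} | {C} | {B} | {I} | {G} | {E}.

9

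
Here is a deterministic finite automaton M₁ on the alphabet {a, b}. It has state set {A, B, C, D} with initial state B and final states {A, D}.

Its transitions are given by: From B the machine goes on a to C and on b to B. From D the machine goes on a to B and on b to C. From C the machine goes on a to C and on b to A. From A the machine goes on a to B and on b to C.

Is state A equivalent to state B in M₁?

No

Reachable states from the start: {A,B,C}. Unreachable: {D} — drop them.
Start with accepting vs non-accepting: {A} | {B,C}.
Split {B,C} by δ(·,b) → {B} and {C}.
The partition is now stable with 3 blocks: {A} | {B} | {C}.
A and B end up in different blocks, so they are distinguishable. For instance, the string 'ε' is accepted from only A.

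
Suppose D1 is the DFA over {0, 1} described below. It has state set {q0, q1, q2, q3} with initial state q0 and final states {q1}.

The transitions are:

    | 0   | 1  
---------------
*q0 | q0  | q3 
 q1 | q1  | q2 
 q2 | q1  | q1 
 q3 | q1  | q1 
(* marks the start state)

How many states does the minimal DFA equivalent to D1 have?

3

All states are reachable from the start state.
P0 = {q1} | {q0,q2,q3}.
Refine {q0,q2,q3} on symbol 0: members go to different blocks, giving {q2,q3} and {q0}.
Stable partition: {q1} | {q2,q3} | {q0} — 3 equivalence classes.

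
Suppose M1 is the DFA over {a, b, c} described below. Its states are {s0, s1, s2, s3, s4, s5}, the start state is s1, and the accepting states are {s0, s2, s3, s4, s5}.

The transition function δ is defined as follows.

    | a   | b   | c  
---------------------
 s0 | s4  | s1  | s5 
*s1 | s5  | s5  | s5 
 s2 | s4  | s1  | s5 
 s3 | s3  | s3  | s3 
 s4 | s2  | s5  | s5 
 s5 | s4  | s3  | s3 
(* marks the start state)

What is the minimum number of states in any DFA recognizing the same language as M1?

First remove the unreachable states {s0}; 5 states remain.
Start with accepting vs non-accepting: {s2,s3,s4,s5} | {s1}.
Split {s2,s3,s4,s5} by δ(·,b) → {s3,s4,s5} and {s2}.
Refine {s3,s4,s5} on symbol a: members go to different blocks, giving {s3,s5} and {s4}.
Refine {s3,s5} on symbol a: members go to different blocks, giving {s3} and {s5}.
The partition is now stable with 5 blocks: {s3} | {s1} | {s2} | {s4} | {s5}.

5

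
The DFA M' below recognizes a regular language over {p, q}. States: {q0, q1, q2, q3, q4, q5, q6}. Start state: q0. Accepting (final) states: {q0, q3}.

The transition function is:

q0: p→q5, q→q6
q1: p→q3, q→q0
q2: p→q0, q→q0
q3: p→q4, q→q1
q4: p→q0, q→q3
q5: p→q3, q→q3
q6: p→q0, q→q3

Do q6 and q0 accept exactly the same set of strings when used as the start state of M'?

First remove the unreachable states {q2}; 6 states remain.
P0 = {q0,q3} | {q1,q4,q5,q6}.
The partition is now stable with 2 blocks: {q0,q3} | {q1,q4,q5,q6}.
q6 and q0 end up in different blocks, so they are distinguishable. For instance, the string 'ε' is accepted from only q0.

No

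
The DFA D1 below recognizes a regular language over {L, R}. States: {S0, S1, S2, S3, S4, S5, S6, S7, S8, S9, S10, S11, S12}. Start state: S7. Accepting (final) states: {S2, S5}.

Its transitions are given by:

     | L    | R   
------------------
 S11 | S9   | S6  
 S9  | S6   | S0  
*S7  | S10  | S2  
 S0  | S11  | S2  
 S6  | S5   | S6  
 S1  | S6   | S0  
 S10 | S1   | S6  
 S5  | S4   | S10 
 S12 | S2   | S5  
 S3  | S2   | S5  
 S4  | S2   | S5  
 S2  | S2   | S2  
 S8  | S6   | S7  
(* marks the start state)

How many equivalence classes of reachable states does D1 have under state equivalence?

7

First remove the unreachable states {S3,S8,S12}; 10 states remain.
Start with accepting vs non-accepting: {S2,S5} | {S0,S1,S4,S6,S7,S9,S10,S11}.
Split {S2,S5} by δ(·,L) → {S2} and {S5}.
Split {S0,S1,S4,S6,S7,S9,S10,S11} by δ(·,L) → {S0,S1,S7,S9,S10,S11} and {S4} and {S6}.
On input L, block {S0,S1,S7,S9,S10,S11} splits into {S0,S7,S10,S11} and {S1,S9}.
Refine {S0,S7,S10,S11} on symbol L: members go to different blocks, giving {S0,S7} and {S10,S11}.
No further refinement is possible. Final partition (7 blocks): {S2} | {S0,S7} | {S5} | {S4} | {S6} | {S1,S9} | {S10,S11}.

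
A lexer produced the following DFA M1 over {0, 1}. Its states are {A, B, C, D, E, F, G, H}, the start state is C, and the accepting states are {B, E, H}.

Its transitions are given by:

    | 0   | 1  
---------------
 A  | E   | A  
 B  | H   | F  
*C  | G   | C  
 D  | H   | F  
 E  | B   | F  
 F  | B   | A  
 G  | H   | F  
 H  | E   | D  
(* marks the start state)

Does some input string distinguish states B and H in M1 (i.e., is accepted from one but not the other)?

All states are reachable from the start state.
P0 = {B,E,H} | {A,C,D,F,G}.
Refine {A,C,D,F,G} on symbol 0: members go to different blocks, giving {A,D,F,G} and {C}.
No further refinement is possible. Final partition (3 blocks): {B,E,H} | {A,D,F,G} | {C}.
B and H lie in the same block of the stable partition, so they are equivalent — no string distinguishes them.

No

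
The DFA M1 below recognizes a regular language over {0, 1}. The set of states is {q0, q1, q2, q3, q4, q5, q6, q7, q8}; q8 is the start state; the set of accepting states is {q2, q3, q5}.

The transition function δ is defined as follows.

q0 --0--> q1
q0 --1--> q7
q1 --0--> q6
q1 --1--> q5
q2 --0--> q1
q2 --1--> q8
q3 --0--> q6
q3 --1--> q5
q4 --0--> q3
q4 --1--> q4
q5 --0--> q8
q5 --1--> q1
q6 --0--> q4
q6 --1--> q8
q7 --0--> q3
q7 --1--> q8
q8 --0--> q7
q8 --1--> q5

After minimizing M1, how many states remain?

7

States {q0,q2} cannot be reached from the start state, so discard them.
Start with accepting vs non-accepting: {q3,q5} | {q1,q4,q6,q7,q8}.
Split {q3,q5} by δ(·,1) → {q3} and {q5}.
On input 0, block {q1,q4,q6,q7,q8} splits into {q1,q6,q8} and {q4,q7}.
Refine {q1,q6,q8} on symbol 0: members go to different blocks, giving {q6,q8} and {q1}.
Split {q6,q8} by δ(·,1) → {q6} and {q8}.
Refine {q4,q7} on symbol 1: members go to different blocks, giving {q4} and {q7}.
Stable partition: {q3} | {q6} | {q5} | {q4} | {q1} | {q8} | {q7} — 7 equivalence classes.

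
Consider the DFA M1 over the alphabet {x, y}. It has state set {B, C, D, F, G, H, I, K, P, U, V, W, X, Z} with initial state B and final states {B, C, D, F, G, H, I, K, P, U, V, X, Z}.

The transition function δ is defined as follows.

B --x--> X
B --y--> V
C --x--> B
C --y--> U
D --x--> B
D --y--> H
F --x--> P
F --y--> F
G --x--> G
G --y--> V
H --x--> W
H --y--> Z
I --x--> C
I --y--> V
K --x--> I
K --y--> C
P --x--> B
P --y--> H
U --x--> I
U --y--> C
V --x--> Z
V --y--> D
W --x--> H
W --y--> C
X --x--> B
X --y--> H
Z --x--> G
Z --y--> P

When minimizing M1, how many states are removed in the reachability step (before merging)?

No path from B leads to F, K; the other 12 states are all reachable.

2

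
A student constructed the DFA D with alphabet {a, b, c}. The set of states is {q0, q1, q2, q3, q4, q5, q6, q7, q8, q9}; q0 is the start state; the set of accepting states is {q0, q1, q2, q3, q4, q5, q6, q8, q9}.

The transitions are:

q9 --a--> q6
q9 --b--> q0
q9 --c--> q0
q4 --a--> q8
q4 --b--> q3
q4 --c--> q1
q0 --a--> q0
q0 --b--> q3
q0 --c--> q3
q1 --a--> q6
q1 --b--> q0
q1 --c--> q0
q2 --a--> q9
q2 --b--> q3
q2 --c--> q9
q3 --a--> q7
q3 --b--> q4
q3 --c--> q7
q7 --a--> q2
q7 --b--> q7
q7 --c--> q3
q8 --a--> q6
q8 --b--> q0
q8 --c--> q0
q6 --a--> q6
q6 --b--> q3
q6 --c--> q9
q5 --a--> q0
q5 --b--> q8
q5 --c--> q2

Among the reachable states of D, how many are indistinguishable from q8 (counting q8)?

3

Reachable states from the start: {q0,q1,q2,q3,q4,q6,q7,q8,q9}. Unreachable: {q5} — drop them.
P0 = {q0,q1,q2,q3,q4,q6,q8,q9} | {q7}.
Refine {q0,q1,q2,q3,q4,q6,q8,q9} on symbol a: members go to different blocks, giving {q0,q1,q2,q4,q6,q8,q9} and {q3}.
Split {q0,q1,q2,q4,q6,q8,q9} by δ(·,b) → {q0,q2,q4,q6} and {q1,q8,q9}.
Split {q0,q2,q4,q6} by δ(·,a) → {q0,q6} and {q2,q4}.
Refine {q0,q6} on symbol c: members go to different blocks, giving {q0} and {q6}.
The partition is now stable with 6 blocks: {q0} | {q7} | {q3} | {q1,q8,q9} | {q2,q4} | {q6}.
The equivalence class containing q8 is {q1,q8,q9}, of size 3.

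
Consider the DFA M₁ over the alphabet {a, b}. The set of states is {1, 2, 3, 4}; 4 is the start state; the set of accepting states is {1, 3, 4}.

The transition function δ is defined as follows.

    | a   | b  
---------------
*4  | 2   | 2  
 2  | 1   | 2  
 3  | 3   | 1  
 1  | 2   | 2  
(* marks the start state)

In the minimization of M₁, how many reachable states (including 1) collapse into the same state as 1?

Reachable states from the start: {1,2,4}. Unreachable: {3} — drop them.
P0 = {1,4} | {2}.
Stable partition: {1,4} | {2} — 2 equivalence classes.
State 1 belongs to the block {1,4}, which has 2 states.

2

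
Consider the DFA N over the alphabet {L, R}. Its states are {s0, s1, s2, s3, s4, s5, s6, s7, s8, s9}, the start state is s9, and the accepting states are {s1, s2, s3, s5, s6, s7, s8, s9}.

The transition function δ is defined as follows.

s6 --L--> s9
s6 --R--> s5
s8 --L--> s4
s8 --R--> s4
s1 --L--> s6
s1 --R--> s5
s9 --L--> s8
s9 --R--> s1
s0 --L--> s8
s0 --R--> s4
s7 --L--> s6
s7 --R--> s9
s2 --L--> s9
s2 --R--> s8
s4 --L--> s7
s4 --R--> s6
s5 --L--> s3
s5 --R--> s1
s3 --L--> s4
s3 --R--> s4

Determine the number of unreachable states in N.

2

Starting at s9 and following transitions, the reachable set is {s1, s3, s4, s5, s6, s7, s8, s9}. That leaves s0, s2 unreachable — 2 in total.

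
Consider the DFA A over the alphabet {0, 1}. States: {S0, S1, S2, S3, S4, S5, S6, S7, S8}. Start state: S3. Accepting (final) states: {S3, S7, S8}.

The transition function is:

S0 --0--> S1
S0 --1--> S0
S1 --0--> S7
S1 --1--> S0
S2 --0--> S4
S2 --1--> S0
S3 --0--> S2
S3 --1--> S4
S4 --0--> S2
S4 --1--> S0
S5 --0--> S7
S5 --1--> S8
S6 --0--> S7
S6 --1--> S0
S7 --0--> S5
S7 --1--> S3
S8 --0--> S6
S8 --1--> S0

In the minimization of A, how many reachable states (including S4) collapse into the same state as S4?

2

Every state is reachable, so we keep all 9.
P0 = {S3,S7,S8} | {S0,S1,S2,S4,S5,S6}.
On input 1, block {S3,S7,S8} splits into {S3,S8} and {S7}.
Split {S0,S1,S2,S4,S5,S6} by δ(·,0) → {S0,S2,S4} and {S1,S5,S6}.
Split {S3,S8} by δ(·,0) → {S3} and {S8}.
On input 0, block {S0,S2,S4} splits into {S2,S4} and {S0}.
Refine {S1,S5,S6} on symbol 1: members go to different blocks, giving {S1,S6} and {S5}.
Stable partition: {S3} | {S2,S4} | {S7} | {S1,S6} | {S8} | {S0} | {S5} — 7 equivalence classes.
State S4 belongs to the block {S2,S4}, which has 2 states.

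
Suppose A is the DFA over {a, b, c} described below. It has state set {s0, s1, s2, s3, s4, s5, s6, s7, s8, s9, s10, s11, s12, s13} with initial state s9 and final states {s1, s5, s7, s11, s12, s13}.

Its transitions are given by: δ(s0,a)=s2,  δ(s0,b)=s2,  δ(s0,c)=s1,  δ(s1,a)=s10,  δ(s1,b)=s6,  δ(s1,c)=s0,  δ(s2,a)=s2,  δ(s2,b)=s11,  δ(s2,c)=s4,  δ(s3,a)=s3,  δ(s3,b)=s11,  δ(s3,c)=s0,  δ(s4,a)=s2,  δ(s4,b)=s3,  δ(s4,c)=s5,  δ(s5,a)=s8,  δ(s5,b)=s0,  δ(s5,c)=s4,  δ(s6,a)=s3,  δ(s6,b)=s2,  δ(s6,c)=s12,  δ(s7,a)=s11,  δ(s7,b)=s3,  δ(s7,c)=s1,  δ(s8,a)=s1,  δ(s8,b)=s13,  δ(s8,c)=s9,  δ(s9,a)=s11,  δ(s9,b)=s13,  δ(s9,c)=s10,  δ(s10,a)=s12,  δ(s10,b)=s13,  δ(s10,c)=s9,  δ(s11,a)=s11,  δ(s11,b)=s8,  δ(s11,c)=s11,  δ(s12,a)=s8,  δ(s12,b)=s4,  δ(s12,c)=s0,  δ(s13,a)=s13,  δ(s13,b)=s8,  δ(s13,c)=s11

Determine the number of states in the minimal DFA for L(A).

6

First remove the unreachable states {s7}; 13 states remain.
Initial partition by acceptance: {s1,s5,s11,s12,s13} | {s0,s2,s3,s4,s6,s8,s9,s10}.
Split {s1,s5,s11,s12,s13} by δ(·,a) → {s1,s5,s12} and {s11,s13}.
On input a, block {s0,s2,s3,s4,s6,s8,s9,s10} splits into {s0,s2,s3,s4,s6} and {s8,s10} and {s9}.
On input b, block {s0,s2,s3,s4,s6} splits into {s0,s4,s6} and {s2,s3}.
No further refinement is possible. Final partition (6 blocks): {s1,s5,s12} | {s0,s4,s6} | {s11,s13} | {s8,s10} | {s9} | {s2,s3}.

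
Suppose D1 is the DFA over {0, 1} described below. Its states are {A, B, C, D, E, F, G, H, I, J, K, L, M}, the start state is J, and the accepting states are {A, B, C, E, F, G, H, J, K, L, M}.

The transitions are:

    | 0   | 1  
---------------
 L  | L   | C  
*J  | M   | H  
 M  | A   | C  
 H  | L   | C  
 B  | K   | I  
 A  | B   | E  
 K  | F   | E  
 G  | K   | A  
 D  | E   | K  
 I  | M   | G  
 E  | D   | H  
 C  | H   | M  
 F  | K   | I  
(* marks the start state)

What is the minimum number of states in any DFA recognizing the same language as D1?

10

All states are reachable from the start state.
Start with accepting vs non-accepting: {A,B,C,E,F,G,H,J,K,L,M} | {D,I}.
Split {A,B,C,E,F,G,H,J,K,L,M} by δ(·,0) → {A,B,C,F,G,H,J,K,L,M} and {E}.
Refine {A,B,C,F,G,H,J,K,L,M} on symbol 1: members go to different blocks, giving {C,G,H,J,L,M} and {A,K} and {B,F}.
Split {C,G,H,J,L,M} by δ(·,0) → {C,H,J,L} and {G,M}.
Split {C,H,J,L} by δ(·,0) → {C,H,L} and {J}.
Split {C,H,L} by δ(·,1) → {H,L} and {C}.
Refine {D,I} on symbol 0: members go to different blocks, giving {D} and {I}.
Split {G,M} by δ(·,1) → {G} and {M}.
Stable partition: {H,L} | {D} | {E} | {A,K} | {B,F} | {G} | {J} | {C} | {I} | {M} — 10 equivalence classes.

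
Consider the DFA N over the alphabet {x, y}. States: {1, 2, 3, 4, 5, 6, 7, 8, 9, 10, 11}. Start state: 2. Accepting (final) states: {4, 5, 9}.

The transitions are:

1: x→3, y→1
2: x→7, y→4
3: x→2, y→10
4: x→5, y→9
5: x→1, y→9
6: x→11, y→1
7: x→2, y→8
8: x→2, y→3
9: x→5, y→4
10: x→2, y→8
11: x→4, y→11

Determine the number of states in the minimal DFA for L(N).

5

Reachable states from the start: {1,2,3,4,5,7,8,9,10}. Unreachable: {6,11} — drop them.
Initial partition by acceptance: {4,5,9} | {1,2,3,7,8,10}.
Split {4,5,9} by δ(·,x) → {4,9} and {5}.
Split {1,2,3,7,8,10} by δ(·,y) → {1,3,7,8,10} and {2}.
Split {1,3,7,8,10} by δ(·,x) → {3,7,8,10} and {1}.
Stable partition: {4,9} | {3,7,8,10} | {5} | {2} | {1} — 5 equivalence classes.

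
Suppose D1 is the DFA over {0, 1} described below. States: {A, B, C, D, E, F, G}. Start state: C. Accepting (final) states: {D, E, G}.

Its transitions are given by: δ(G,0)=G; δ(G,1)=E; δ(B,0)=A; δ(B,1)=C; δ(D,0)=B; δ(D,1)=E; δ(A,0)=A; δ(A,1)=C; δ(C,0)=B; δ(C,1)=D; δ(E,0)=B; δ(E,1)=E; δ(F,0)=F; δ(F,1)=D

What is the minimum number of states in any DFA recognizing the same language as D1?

3

Reachable states from the start: {A,B,C,D,E}. Unreachable: {F,G} — drop them.
Initial partition by acceptance: {D,E} | {A,B,C}.
Split {A,B,C} by δ(·,1) → {A,B} and {C}.
No further refinement is possible. Final partition (3 blocks): {D,E} | {A,B} | {C}.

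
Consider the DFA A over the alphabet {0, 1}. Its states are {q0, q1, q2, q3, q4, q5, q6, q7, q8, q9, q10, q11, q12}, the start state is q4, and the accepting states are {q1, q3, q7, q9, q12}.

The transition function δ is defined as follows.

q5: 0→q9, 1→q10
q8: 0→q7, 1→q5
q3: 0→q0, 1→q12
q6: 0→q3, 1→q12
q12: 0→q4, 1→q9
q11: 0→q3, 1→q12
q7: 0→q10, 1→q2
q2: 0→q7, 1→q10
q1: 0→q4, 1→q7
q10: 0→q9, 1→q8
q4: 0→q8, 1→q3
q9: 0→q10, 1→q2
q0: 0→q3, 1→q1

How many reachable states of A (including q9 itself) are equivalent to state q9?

Reachable states from the start: {q0,q1,q2,q3,q4,q5,q7,q8,q9,q10,q12}. Unreachable: {q6,q11} — drop them.
Start with accepting vs non-accepting: {q1,q3,q7,q9,q12} | {q0,q2,q4,q5,q8,q10}.
Split {q1,q3,q7,q9,q12} by δ(·,1) → {q1,q3,q12} and {q7,q9}.
On input 1, block {q1,q3,q12} splits into {q1,q12} and {q3}.
On input 0, block {q0,q2,q4,q5,q8,q10} splits into {q2,q5,q8,q10} and {q0} and {q4}.
No further refinement is possible. Final partition (6 blocks): {q1,q12} | {q2,q5,q8,q10} | {q7,q9} | {q3} | {q0} | {q4}.
The equivalence class containing q9 is {q7,q9}, of size 2.

2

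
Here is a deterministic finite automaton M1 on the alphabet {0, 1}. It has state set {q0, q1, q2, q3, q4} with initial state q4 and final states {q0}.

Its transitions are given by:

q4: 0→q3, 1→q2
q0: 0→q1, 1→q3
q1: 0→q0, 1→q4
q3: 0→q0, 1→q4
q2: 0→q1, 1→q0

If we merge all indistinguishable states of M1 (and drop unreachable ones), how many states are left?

Start with accepting vs non-accepting: {q0} | {q1,q2,q3,q4}.
Split {q1,q2,q3,q4} by δ(·,0) → {q1,q3} and {q2,q4}.
Split {q2,q4} by δ(·,1) → {q2} and {q4}.
Stable partition: {q0} | {q1,q3} | {q2} | {q4} — 4 equivalence classes.

4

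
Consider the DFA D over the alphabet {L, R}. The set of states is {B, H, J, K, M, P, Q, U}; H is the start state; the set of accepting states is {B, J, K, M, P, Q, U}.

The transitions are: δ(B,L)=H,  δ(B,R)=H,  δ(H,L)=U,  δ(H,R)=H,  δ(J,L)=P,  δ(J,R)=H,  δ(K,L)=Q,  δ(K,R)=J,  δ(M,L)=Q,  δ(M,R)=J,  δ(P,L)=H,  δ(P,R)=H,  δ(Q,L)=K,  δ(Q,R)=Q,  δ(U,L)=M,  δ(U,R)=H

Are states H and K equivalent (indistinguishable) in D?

Reachable states from the start: {H,J,K,M,P,Q,U}. Unreachable: {B} — drop them.
P0 = {J,K,M,P,Q,U} | {H}.
Split {J,K,M,P,Q,U} by δ(·,L) → {J,K,M,Q,U} and {P}.
Refine {J,K,M,Q,U} on symbol L: members go to different blocks, giving {K,M,Q,U} and {J}.
Refine {K,M,Q,U} on symbol R: members go to different blocks, giving {K,M} and {Q} and {U}.
The partition is now stable with 6 blocks: {K,M} | {H} | {P} | {J} | {Q} | {U}.
H and K end up in different blocks, so they are distinguishable. For instance, the string 'ε' is accepted from only K.

No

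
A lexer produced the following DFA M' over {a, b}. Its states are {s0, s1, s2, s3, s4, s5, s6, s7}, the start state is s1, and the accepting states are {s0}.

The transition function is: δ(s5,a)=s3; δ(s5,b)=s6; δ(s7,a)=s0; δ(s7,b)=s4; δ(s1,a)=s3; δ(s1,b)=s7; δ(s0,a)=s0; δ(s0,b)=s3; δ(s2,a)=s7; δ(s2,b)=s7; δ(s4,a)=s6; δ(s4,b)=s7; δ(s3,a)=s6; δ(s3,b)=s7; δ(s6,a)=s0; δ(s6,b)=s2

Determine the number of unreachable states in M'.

1

Starting at s1 and following transitions, the reachable set is {s0, s1, s2, s3, s4, s6, s7}. That leaves s5 unreachable — 1 in total.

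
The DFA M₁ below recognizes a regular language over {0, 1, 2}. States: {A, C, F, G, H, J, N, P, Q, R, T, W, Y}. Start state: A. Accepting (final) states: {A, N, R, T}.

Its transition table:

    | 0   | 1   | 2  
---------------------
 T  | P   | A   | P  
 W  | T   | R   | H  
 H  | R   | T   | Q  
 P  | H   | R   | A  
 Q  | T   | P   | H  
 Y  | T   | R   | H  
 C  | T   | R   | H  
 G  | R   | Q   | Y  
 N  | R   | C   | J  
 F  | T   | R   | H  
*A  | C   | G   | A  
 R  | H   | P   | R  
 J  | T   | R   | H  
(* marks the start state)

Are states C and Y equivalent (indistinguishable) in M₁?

Yes

States {F,J,N,W} cannot be reached from the start state, so discard them.
Initial partition by acceptance: {A,R,T} | {C,G,H,P,Q,Y}.
On input 1, block {A,R,T} splits into {A,R} and {T}.
Refine {C,G,H,P,Q,Y} on symbol 0: members go to different blocks, giving {C,Q,Y} and {G,H} and {P}.
Split {A,R} by δ(·,0) → {A} and {R}.
Refine {C,Q,Y} on symbol 1: members go to different blocks, giving {C,Y} and {Q}.
Refine {G,H} on symbol 1: members go to different blocks, giving {G} and {H}.
No further refinement is possible. Final partition (8 blocks): {A} | {C,Y} | {T} | {G} | {P} | {R} | {Q} | {H}.
C and Y lie in the same block of the stable partition, so they are equivalent — no string distinguishes them.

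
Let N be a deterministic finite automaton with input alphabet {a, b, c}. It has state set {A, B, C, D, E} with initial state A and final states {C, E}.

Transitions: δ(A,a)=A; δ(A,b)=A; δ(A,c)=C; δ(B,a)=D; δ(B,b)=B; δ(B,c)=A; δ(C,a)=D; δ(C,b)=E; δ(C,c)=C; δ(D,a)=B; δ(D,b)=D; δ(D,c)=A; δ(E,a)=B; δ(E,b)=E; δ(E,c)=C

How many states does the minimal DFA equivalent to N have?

P0 = {C,E} | {A,B,D}.
On input c, block {A,B,D} splits into {B,D} and {A}.
Stable partition: {C,E} | {B,D} | {A} — 3 equivalence classes.

3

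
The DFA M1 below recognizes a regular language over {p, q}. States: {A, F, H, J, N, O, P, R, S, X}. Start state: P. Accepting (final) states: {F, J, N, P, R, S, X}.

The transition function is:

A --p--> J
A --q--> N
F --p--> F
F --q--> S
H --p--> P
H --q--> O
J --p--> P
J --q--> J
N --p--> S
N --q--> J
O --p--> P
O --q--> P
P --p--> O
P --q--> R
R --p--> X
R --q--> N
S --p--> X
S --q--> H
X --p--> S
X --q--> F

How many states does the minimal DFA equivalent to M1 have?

States {A} cannot be reached from the start state, so discard them.
Initial partition by acceptance: {F,J,N,P,R,S,X} | {H,O}.
Refine {F,J,N,P,R,S,X} on symbol p: members go to different blocks, giving {F,J,N,R,S,X} and {P}.
On input p, block {F,J,N,R,S,X} splits into {F,N,R,S,X} and {J}.
Split {F,N,R,S,X} by δ(·,q) → {F,R,X} and {S} and {N}.
Split {F,R,X} by δ(·,p) → {F,R} and {X}.
Split {F,R} by δ(·,p) → {R} and {F}.
Split {H,O} by δ(·,q) → {H} and {O}.
Stable partition: {R} | {H} | {P} | {J} | {S} | {N} | {X} | {F} | {O} — 9 equivalence classes.

9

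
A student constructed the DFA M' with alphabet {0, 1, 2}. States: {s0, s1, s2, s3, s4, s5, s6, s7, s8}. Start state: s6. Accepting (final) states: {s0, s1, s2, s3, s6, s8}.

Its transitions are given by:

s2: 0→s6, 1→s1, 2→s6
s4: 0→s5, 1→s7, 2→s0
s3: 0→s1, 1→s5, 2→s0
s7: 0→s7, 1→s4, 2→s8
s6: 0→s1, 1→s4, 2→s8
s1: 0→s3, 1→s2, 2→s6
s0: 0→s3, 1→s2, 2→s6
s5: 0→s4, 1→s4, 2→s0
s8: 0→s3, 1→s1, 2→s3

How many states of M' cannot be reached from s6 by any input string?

0

Exploring from s6, all states are eventually visited, so none are unreachable.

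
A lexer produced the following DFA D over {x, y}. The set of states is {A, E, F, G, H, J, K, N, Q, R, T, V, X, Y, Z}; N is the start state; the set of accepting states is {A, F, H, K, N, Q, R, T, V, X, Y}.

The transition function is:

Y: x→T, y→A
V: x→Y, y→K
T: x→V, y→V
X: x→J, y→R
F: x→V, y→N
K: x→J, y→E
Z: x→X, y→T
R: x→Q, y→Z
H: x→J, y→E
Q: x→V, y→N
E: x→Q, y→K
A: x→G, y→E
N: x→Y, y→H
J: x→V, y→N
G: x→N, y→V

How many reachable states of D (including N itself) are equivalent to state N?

States {F,R,X,Z} cannot be reached from the start state, so discard them.
Start with accepting vs non-accepting: {A,H,K,N,Q,T,V,Y} | {E,G,J}.
Refine {A,H,K,N,Q,T,V,Y} on symbol x: members go to different blocks, giving {N,Q,T,V,Y} and {A,H,K}.
Split {N,Q,T,V,Y} by δ(·,y) → {N,V,Y} and {Q,T}.
Refine {N,V,Y} on symbol x: members go to different blocks, giving {N,V} and {Y}.
On input x, block {E,G,J} splits into {G,J} and {E}.
No further refinement is possible. Final partition (6 blocks): {N,V} | {G,J} | {A,H,K} | {Q,T} | {Y} | {E}.
State N belongs to the block {N,V}, which has 2 states.

2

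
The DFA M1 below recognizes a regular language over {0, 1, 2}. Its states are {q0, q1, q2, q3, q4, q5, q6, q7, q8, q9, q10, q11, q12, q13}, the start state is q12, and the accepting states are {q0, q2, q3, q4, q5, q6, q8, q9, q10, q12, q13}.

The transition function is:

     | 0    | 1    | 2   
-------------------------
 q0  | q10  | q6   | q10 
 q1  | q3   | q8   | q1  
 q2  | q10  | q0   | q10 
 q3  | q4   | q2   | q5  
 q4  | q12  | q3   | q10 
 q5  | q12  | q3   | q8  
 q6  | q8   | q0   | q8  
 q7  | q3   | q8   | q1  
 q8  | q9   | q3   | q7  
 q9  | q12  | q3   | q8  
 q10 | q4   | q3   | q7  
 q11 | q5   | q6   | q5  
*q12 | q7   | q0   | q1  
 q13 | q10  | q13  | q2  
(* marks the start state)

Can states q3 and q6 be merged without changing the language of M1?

First remove the unreachable states {q11,q13}; 12 states remain.
Start with accepting vs non-accepting: {q0,q2,q3,q4,q5,q6,q8,q9,q10,q12} | {q1,q7}.
Split {q0,q2,q3,q4,q5,q6,q8,q9,q10,q12} by δ(·,0) → {q0,q2,q3,q4,q5,q6,q8,q9,q10} and {q12}.
Split {q0,q2,q3,q4,q5,q6,q8,q9,q10} by δ(·,0) → {q0,q2,q3,q6,q8,q10} and {q4,q5,q9}.
Refine {q0,q2,q3,q6,q8,q10} on symbol 0: members go to different blocks, giving {q0,q2,q6} and {q3,q8,q10}.
Refine {q3,q8,q10} on symbol 1: members go to different blocks, giving {q8,q10} and {q3}.
The partition is now stable with 6 blocks: {q0,q2,q6} | {q1,q7} | {q12} | {q4,q5,q9} | {q8,q10} | {q3}.
q3 and q6 end up in different blocks, so they are distinguishable. For instance, the string '02' is accepted from only q3.

No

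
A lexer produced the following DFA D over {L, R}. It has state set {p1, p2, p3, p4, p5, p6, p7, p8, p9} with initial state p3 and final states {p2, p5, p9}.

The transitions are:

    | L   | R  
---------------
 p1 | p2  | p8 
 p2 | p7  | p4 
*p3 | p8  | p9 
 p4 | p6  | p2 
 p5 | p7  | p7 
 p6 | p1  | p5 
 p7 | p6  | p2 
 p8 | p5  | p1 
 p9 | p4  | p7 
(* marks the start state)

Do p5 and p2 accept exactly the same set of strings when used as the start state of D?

Yes

P0 = {p2,p5,p9} | {p1,p3,p4,p6,p7,p8}.
On input L, block {p1,p3,p4,p6,p7,p8} splits into {p3,p4,p6,p7} and {p1,p8}.
Split {p3,p4,p6,p7} by δ(·,L) → {p3,p6} and {p4,p7}.
The partition is now stable with 4 blocks: {p2,p5,p9} | {p3,p6} | {p1,p8} | {p4,p7}.
p5 and p2 lie in the same block of the stable partition, so they are equivalent — no string distinguishes them.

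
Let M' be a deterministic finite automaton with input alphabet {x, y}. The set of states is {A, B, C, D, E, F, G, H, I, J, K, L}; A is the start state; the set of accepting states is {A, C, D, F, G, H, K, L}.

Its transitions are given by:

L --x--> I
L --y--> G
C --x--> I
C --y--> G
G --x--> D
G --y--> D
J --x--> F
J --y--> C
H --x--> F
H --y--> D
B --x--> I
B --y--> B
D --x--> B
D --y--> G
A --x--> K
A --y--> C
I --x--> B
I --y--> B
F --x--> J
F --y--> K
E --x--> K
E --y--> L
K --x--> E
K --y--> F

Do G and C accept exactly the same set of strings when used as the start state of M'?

No

Reachable states from the start: {A,B,C,D,E,F,G,I,J,K,L}. Unreachable: {H} — drop them.
Start with accepting vs non-accepting: {A,C,D,F,G,K,L} | {B,E,I,J}.
Refine {A,C,D,F,G,K,L} on symbol x: members go to different blocks, giving {C,D,F,K,L} and {A,G}.
Split {C,D,F,K,L} by δ(·,y) → {C,D,L} and {F,K}.
Split {B,E,I,J} by δ(·,x) → {B,I} and {E,J}.
Refine {A,G} on symbol x: members go to different blocks, giving {A} and {G}.
No further refinement is possible. Final partition (6 blocks): {C,D,L} | {B,I} | {A} | {F,K} | {E,J} | {G}.
G and C end up in different blocks, so they are distinguishable. For instance, the string 'x' is accepted from only G.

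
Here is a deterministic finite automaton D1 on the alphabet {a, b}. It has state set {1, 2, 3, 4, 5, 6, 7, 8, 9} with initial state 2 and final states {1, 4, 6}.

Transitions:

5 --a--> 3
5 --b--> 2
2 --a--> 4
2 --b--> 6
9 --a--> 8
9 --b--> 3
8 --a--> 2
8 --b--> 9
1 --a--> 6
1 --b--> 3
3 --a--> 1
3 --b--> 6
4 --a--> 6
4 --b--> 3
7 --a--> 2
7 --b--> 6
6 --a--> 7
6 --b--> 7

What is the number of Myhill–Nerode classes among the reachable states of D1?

Reachable states from the start: {1,2,3,4,6,7}. Unreachable: {5,8,9} — drop them.
P0 = {1,4,6} | {2,3,7}.
On input a, block {1,4,6} splits into {1,4} and {6}.
On input a, block {2,3,7} splits into {2,3} and {7}.
The partition is now stable with 4 blocks: {1,4} | {2,3} | {6} | {7}.

4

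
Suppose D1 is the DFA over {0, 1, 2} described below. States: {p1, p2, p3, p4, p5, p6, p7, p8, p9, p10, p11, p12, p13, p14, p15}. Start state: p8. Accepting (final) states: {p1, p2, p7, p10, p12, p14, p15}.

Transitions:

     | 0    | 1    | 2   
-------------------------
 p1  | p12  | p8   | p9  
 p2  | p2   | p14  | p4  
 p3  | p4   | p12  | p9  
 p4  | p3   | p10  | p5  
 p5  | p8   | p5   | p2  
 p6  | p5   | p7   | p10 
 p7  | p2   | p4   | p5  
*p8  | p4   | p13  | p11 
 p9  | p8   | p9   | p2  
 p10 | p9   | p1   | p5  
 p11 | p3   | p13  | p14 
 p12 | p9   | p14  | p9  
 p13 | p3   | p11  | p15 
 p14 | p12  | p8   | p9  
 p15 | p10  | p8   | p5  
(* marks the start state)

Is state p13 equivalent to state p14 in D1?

No

First remove the unreachable states {p6,p7}; 13 states remain.
Initial partition by acceptance: {p1,p2,p10,p12,p14,p15} | {p3,p4,p5,p8,p9,p11,p13}.
On input 0, block {p1,p2,p10,p12,p14,p15} splits into {p1,p2,p14,p15} and {p10,p12}.
Refine {p1,p2,p14,p15} on symbol 0: members go to different blocks, giving {p1,p14,p15} and {p2}.
On input 1, block {p3,p4,p5,p8,p9,p11,p13} splits into {p5,p8,p9,p11,p13} and {p3,p4}.
On input 0, block {p5,p8,p9,p11,p13} splits into {p8,p11,p13} and {p5,p9}.
Split {p8,p11,p13} by δ(·,2) → {p11,p13} and {p8}.
No further refinement is possible. Final partition (7 blocks): {p1,p14,p15} | {p11,p13} | {p10,p12} | {p2} | {p3,p4} | {p5,p9} | {p8}.
p13 and p14 end up in different blocks, so they are distinguishable. For instance, the string 'ε' is accepted from only p14.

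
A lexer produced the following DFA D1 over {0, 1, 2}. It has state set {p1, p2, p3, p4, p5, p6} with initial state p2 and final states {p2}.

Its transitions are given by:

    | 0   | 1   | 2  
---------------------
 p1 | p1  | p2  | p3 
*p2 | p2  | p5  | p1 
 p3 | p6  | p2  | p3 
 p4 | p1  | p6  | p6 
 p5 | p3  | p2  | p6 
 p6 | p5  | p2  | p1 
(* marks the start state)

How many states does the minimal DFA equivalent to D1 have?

2

States {p4} cannot be reached from the start state, so discard them.
Initial partition by acceptance: {p2} | {p1,p3,p5,p6}.
The partition is now stable with 2 blocks: {p2} | {p1,p3,p5,p6}.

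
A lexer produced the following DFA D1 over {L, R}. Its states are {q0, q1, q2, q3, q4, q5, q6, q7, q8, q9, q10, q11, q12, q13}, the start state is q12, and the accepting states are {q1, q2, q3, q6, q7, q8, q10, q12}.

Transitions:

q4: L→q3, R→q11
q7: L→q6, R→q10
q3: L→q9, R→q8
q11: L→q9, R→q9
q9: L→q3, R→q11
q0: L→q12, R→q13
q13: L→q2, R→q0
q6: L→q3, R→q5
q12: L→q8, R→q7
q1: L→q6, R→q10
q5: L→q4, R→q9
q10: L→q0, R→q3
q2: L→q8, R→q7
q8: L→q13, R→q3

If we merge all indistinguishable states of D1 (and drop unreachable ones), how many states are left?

First remove the unreachable states {q1}; 13 states remain.
P0 = {q2,q3,q6,q7,q8,q10,q12} | {q0,q4,q5,q9,q11,q13}.
Split {q2,q3,q6,q7,q8,q10,q12} by δ(·,L) → {q2,q6,q7,q12} and {q3,q8,q10}.
On input L, block {q2,q6,q7,q12} splits into {q2,q6,q12} and {q7}.
Split {q2,q6,q12} by δ(·,R) → {q2,q12} and {q6}.
On input L, block {q0,q4,q5,q9,q11,q13} splits into {q0,q13} and {q4,q9} and {q5,q11}.
Refine {q3,q8,q10} on symbol L: members go to different blocks, giving {q8,q10} and {q3}.
Stable partition: {q2,q12} | {q0,q13} | {q8,q10} | {q7} | {q6} | {q4,q9} | {q5,q11} | {q3} — 8 equivalence classes.

8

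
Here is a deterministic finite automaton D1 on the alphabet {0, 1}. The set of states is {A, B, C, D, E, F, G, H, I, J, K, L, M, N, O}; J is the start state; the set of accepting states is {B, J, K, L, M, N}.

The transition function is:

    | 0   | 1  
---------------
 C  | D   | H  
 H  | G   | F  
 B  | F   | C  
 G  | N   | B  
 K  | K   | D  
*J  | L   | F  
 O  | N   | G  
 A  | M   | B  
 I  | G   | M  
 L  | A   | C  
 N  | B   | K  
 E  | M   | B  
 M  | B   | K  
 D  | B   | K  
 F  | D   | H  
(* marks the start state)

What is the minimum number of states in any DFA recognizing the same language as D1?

9

Reachable states from the start: {A,B,C,D,F,G,H,J,K,L,M,N}. Unreachable: {E,I,O} — drop them.
Start with accepting vs non-accepting: {B,J,K,L,M,N} | {A,C,D,F,G,H}.
On input 0, block {B,J,K,L,M,N} splits into {J,K,M,N} and {B,L}.
On input 0, block {J,K,M,N} splits into {J,M,N} and {K}.
Split {J,M,N} by δ(·,1) → {M,N} and {J}.
Split {A,C,D,F,G,H} by δ(·,0) → {C,F,H} and {A,G} and {D}.
Refine {C,F,H} on symbol 0: members go to different blocks, giving {C,F} and {H}.
Refine {B,L} on symbol 0: members go to different blocks, giving {B} and {L}.
No further refinement is possible. Final partition (9 blocks): {M,N} | {C,F} | {B} | {K} | {J} | {A,G} | {D} | {H} | {L}.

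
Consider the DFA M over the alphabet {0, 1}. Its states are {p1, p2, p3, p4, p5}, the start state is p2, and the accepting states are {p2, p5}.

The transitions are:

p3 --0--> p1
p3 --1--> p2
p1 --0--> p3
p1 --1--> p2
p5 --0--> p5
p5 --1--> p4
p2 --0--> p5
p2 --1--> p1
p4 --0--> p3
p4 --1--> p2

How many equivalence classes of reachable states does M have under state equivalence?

2

Every state is reachable, so we keep all 5.
Initial partition by acceptance: {p2,p5} | {p1,p3,p4}.
No further refinement is possible. Final partition (2 blocks): {p2,p5} | {p1,p3,p4}.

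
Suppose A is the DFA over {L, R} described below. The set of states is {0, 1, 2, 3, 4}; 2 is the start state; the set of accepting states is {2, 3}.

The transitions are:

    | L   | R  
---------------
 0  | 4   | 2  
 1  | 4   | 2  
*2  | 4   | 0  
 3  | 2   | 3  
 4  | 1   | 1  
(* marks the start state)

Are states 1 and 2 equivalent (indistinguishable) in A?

States {3} cannot be reached from the start state, so discard them.
P0 = {2} | {0,1,4}.
Split {0,1,4} by δ(·,R) → {0,1} and {4}.
No further refinement is possible. Final partition (3 blocks): {2} | {0,1} | {4}.
1 and 2 end up in different blocks, so they are distinguishable. For instance, the string 'ε' is accepted from only 2.

No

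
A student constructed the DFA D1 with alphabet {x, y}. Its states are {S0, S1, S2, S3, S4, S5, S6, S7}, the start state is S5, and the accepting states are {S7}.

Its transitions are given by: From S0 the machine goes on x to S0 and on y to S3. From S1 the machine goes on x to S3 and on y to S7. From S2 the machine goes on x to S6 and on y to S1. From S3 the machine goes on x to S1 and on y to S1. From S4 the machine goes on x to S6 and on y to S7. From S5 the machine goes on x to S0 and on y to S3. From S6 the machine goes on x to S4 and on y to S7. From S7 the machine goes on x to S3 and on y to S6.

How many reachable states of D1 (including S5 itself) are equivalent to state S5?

States {S2} cannot be reached from the start state, so discard them.
Start with accepting vs non-accepting: {S7} | {S0,S1,S3,S4,S5,S6}.
Split {S0,S1,S3,S4,S5,S6} by δ(·,y) → {S0,S3,S5} and {S1,S4,S6}.
Refine {S0,S3,S5} on symbol x: members go to different blocks, giving {S0,S5} and {S3}.
On input x, block {S1,S4,S6} splits into {S4,S6} and {S1}.
No further refinement is possible. Final partition (5 blocks): {S7} | {S0,S5} | {S4,S6} | {S3} | {S1}.
The equivalence class containing S5 is {S0,S5}, of size 2.

2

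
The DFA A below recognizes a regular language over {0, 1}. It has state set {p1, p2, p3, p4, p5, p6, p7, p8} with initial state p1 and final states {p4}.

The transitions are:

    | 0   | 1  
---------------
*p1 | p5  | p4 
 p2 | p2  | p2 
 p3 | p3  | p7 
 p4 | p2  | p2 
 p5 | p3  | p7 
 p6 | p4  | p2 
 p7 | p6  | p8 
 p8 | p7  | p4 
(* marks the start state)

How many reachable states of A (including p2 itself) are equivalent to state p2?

All states are reachable from the start state.
Start with accepting vs non-accepting: {p4} | {p1,p2,p3,p5,p6,p7,p8}.
Split {p1,p2,p3,p5,p6,p7,p8} by δ(·,0) → {p1,p2,p3,p5,p7,p8} and {p6}.
On input 0, block {p1,p2,p3,p5,p7,p8} splits into {p1,p2,p3,p5,p8} and {p7}.
On input 0, block {p1,p2,p3,p5,p8} splits into {p1,p2,p3,p5} and {p8}.
Refine {p1,p2,p3,p5} on symbol 1: members go to different blocks, giving {p3,p5} and {p1} and {p2}.
The partition is now stable with 7 blocks: {p4} | {p3,p5} | {p6} | {p7} | {p8} | {p1} | {p2}.
State p2 belongs to the block {p2}, which has 1 states.

1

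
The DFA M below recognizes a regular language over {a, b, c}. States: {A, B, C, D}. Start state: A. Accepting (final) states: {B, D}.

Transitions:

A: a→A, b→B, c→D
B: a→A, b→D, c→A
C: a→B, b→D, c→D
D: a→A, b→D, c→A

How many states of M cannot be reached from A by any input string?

No path from A leads to C; the other 3 states are all reachable.

1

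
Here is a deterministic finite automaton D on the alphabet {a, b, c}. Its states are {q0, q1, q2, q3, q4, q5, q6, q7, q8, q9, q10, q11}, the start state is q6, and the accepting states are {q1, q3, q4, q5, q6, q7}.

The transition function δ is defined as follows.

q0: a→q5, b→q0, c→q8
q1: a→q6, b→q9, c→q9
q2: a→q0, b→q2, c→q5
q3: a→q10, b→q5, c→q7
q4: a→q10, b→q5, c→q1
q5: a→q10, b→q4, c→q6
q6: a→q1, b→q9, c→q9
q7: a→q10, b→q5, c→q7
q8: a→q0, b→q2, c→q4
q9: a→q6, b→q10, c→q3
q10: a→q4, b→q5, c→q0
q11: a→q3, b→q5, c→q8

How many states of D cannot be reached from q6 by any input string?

No path from q6 leads to q11; the other 11 states are all reachable.

1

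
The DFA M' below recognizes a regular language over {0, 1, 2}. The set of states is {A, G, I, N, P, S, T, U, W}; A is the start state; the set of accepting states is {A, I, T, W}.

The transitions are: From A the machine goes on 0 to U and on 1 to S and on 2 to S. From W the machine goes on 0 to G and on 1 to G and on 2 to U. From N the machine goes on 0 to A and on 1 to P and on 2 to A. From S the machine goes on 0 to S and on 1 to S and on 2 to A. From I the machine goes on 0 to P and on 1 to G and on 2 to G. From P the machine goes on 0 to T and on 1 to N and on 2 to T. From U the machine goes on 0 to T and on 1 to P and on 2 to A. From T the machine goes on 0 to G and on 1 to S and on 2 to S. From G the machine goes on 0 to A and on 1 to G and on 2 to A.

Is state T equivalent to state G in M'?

Reachable states from the start: {A,G,N,P,S,T,U}. Unreachable: {I,W} — drop them.
Initial partition by acceptance: {A,T} | {G,N,P,S,U}.
Refine {G,N,P,S,U} on symbol 0: members go to different blocks, giving {G,N,P,U} and {S}.
The partition is now stable with 3 blocks: {A,T} | {G,N,P,U} | {S}.
T and G end up in different blocks, so they are distinguishable. For instance, the string 'ε' is accepted from only T.

No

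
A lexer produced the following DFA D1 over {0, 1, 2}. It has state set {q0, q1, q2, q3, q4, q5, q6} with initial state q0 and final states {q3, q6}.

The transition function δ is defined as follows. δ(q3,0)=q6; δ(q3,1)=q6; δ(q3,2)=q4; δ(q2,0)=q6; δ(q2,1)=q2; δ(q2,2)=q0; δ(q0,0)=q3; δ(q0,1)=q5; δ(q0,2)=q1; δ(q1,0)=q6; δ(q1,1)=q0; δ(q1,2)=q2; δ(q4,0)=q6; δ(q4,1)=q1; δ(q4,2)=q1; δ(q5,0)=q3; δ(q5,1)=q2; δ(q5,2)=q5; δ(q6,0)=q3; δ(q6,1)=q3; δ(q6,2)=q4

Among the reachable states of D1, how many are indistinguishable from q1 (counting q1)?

Start with accepting vs non-accepting: {q3,q6} | {q0,q1,q2,q4,q5}.
No further refinement is possible. Final partition (2 blocks): {q3,q6} | {q0,q1,q2,q4,q5}.
State q1 belongs to the block {q0,q1,q2,q4,q5}, which has 5 states.

5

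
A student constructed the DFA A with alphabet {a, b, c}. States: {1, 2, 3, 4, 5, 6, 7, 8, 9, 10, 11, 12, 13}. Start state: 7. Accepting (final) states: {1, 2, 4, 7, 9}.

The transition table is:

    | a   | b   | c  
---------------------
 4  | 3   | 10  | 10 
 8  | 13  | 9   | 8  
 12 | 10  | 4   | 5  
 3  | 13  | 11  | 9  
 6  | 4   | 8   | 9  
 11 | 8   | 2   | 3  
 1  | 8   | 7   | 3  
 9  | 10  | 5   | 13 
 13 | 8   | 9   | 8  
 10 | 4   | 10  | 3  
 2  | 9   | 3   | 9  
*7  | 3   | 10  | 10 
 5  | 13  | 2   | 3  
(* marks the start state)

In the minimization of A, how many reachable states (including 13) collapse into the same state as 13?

2

States {1,6,12} cannot be reached from the start state, so discard them.
Initial partition by acceptance: {2,4,7,9} | {3,5,8,10,11,13}.
Split {2,4,7,9} by δ(·,a) → {4,7,9} and {2}.
Split {3,5,8,10,11,13} by δ(·,a) → {3,5,8,11,13} and {10}.
Refine {4,7,9} on symbol a: members go to different blocks, giving {4,7} and {9}.
Refine {3,5,8,11,13} on symbol b: members go to different blocks, giving {5,11} and {8,13} and {3}.
No further refinement is possible. Final partition (7 blocks): {4,7} | {5,11} | {2} | {10} | {9} | {8,13} | {3}.
The equivalence class containing 13 is {8,13}, of size 2.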